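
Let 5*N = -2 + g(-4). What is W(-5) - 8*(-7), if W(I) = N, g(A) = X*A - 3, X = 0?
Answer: 55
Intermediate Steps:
g(A) = -3 (g(A) = 0*A - 3 = 0 - 3 = -3)
N = -1 (N = (-2 - 3)/5 = (⅕)*(-5) = -1)
W(I) = -1
W(-5) - 8*(-7) = -1 - 8*(-7) = -1 + 56 = 55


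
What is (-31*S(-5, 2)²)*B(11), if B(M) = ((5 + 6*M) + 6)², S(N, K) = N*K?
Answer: -18379900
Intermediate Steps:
S(N, K) = K*N
B(M) = (11 + 6*M)²
(-31*S(-5, 2)²)*B(11) = (-31*(2*(-5))²)*(11 + 6*11)² = (-31*(-10)²)*(11 + 66)² = -31*100*77² = -3100*5929 = -18379900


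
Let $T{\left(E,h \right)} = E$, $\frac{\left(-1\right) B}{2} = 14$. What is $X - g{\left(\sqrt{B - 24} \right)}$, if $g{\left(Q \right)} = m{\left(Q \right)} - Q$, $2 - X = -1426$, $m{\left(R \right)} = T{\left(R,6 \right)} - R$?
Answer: $1428 + 2 i \sqrt{13} \approx 1428.0 + 7.2111 i$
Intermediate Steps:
$B = -28$ ($B = \left(-2\right) 14 = -28$)
$m{\left(R \right)} = 0$ ($m{\left(R \right)} = R - R = 0$)
$X = 1428$ ($X = 2 - -1426 = 2 + 1426 = 1428$)
$g{\left(Q \right)} = - Q$ ($g{\left(Q \right)} = 0 - Q = - Q$)
$X - g{\left(\sqrt{B - 24} \right)} = 1428 - - \sqrt{-28 - 24} = 1428 - - \sqrt{-52} = 1428 - - 2 i \sqrt{13} = 1428 + 2 i \sqrt{13}$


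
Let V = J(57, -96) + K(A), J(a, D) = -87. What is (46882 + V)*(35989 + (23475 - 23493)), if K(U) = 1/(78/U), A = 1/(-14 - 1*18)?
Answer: 323186482673/192 ≈ 1.6833e+9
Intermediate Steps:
A = -1/32 (A = 1/(-14 - 18) = 1/(-32) = -1/32 ≈ -0.031250)
K(U) = U/78
V = -217153/2496 (V = -87 + (1/78)*(-1/32) = -87 - 1/2496 = -217153/2496 ≈ -87.000)
(46882 + V)*(35989 + (23475 - 23493)) = (46882 - 217153/2496)*(35989 + (23475 - 23493)) = 116800319*(35989 - 18)/2496 = (116800319/2496)*35971 = 323186482673/192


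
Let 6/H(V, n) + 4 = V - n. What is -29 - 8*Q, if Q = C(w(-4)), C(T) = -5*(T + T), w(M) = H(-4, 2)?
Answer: -77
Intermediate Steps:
H(V, n) = 6/(-4 + V - n) (H(V, n) = 6/(-4 + (V - n)) = 6/(-4 + V - n))
w(M) = -3/5 (w(M) = -6/(4 + 2 - 1*(-4)) = -6/(4 + 2 + 4) = -6/10 = -6*1/10 = -3/5)
C(T) = -10*T
Q = 6 (Q = -10*(-3/5) = 6)
-29 - 8*Q = -29 - 8*6 = -29 - 48 = -77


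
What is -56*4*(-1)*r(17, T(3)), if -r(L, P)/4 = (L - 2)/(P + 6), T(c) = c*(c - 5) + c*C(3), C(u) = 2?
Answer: -2240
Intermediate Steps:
T(c) = 2*c + c*(-5 + c) (T(c) = c*(c - 5) + c*2 = c*(-5 + c) + 2*c = 2*c + c*(-5 + c))
r(L, P) = -4*(-2 + L)/(6 + P) (r(L, P) = -4*(L - 2)/(P + 6) = -4*(-2 + L)/(6 + P))
-56*4*(-1)*r(17, T(3)) = -56*4*(-1)*4*(2 - 1*17)/(6 + 3*(-3 + 3)) = -(-224)*4*(2 - 17)/(6 + 3*0) = -(-224)*4*(-15)/(6 + 0) = -(-224)*4*(-15)/6 = -(-224)*4*(⅙)*(-15) = -(-224)*(-10) = -56*40 = -2240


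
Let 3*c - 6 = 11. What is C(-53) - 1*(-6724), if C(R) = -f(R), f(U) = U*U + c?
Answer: 11728/3 ≈ 3909.3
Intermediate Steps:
c = 17/3 (c = 2 + (1/3)*11 = 2 + 11/3 = 17/3 ≈ 5.6667)
f(U) = 17/3 + U**2 (f(U) = U*U + 17/3 = U**2 + 17/3 = 17/3 + U**2)
C(R) = -17/3 - R**2 (C(R) = -(17/3 + R**2) = -17/3 - R**2)
C(-53) - 1*(-6724) = (-17/3 - 1*(-53)**2) - 1*(-6724) = (-17/3 - 1*2809) + 6724 = (-17/3 - 2809) + 6724 = -8444/3 + 6724 = 11728/3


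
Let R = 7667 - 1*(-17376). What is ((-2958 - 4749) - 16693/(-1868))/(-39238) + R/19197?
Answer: 26729352997/17811069912 ≈ 1.5007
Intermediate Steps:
R = 25043 (R = 7667 + 17376 = 25043)
((-2958 - 4749) - 16693/(-1868))/(-39238) + R/19197 = ((-2958 - 4749) - 16693/(-1868))/(-39238) + 25043/19197 = (-7707 - 16693*(-1/1868))*(-1/39238) + 25043*(1/19197) = (-7707 + 16693/1868)*(-1/39238) + 317/243 = -14379983/1868*(-1/39238) + 317/243 = 14379983/73296584 + 317/243 = 26729352997/17811069912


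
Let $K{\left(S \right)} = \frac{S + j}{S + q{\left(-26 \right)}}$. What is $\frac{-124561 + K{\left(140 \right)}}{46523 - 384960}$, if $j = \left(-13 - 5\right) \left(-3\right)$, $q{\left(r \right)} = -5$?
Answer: $\frac{16815541}{45688995} \approx 0.36804$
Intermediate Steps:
$j = 54$ ($j = \left(-18\right) \left(-3\right) = 54$)
$K{\left(S \right)} = \frac{54 + S}{-5 + S}$ ($K{\left(S \right)} = \frac{S + 54}{S - 5} = \frac{54 + S}{-5 + S}$)
$\frac{-124561 + K{\left(140 \right)}}{46523 - 384960} = \frac{-124561 + \frac{54 + 140}{-5 + 140}}{46523 - 384960} = \frac{-124561 + \frac{1}{135} \cdot 194}{-338437} = \left(-124561 + \frac{1}{135} \cdot 194\right) \left(- \frac{1}{338437}\right) = \left(-124561 + \frac{194}{135}\right) \left(- \frac{1}{338437}\right) = \left(- \frac{16815541}{135}\right) \left(- \frac{1}{338437}\right) = \frac{16815541}{45688995}$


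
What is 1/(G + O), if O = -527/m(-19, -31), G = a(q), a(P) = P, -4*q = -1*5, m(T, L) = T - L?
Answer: -3/128 ≈ -0.023438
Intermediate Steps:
q = 5/4 (q = -(-1)*5/4 = -1/4*(-5) = 5/4 ≈ 1.2500)
G = 5/4 ≈ 1.2500
O = -527/12 (O = -527/(-19 - 1*(-31)) = -527/(-19 + 31) = -527/12 ≈ -43.917)
1/(G + O) = 1/(5/4 - 527/12) = 1/(-128/3) = -3/128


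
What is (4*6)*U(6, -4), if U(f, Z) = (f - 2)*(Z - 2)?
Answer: -576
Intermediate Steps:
U(f, Z) = (-2 + Z)*(-2 + f) (U(f, Z) = (-2 + f)*(-2 + Z) = (-2 + Z)*(-2 + f))
(4*6)*U(6, -4) = (4*6)*(4 - 2*(-4) - 2*6 - 4*6) = 24*(4 + 8 - 12 - 24) = 24*(-24) = -576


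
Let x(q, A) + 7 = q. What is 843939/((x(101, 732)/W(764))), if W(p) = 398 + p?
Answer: 490328559/47 ≈ 1.0433e+7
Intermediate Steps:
x(q, A) = -7 + q
843939/((x(101, 732)/W(764))) = 843939/(((-7 + 101)/(398 + 764))) = 843939/((94/1162)) = 843939/((94*(1/1162))) = 843939/(47/581) = 843939*(581/47) = 490328559/47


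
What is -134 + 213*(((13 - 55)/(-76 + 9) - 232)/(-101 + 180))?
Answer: -4011188/5293 ≈ -757.83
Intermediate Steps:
-134 + 213*(((13 - 55)/(-76 + 9) - 232)/(-101 + 180)) = -134 + 213*((-42/(-67) - 232)/79) = -134 + 213*((-42*(-1/67) - 232)*(1/79)) = -134 + 213*((42/67 - 232)*(1/79)) = -134 + 213*(-15502/67*1/79) = -134 + 213*(-15502/5293) = -134 - 3301926/5293 = -4011188/5293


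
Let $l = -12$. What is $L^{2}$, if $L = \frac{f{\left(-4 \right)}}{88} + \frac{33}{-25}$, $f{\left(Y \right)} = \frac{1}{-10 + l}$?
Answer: $\frac{4084871569}{2342560000} \approx 1.7438$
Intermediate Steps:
$f{\left(Y \right)} = - \frac{1}{22}$ ($f{\left(Y \right)} = \frac{1}{-10 - 12} = \frac{1}{-22} = - \frac{1}{22}$)
$L = - \frac{63913}{48400}$ ($L = - \frac{1}{22 \cdot 88} + \frac{33}{-25} = \left(- \frac{1}{22}\right) \frac{1}{88} + 33 \left(- \frac{1}{25}\right) = - \frac{1}{1936} - \frac{33}{25} = - \frac{63913}{48400} \approx -1.3205$)
$L^{2} = \left(- \frac{63913}{48400}\right)^{2} = \frac{4084871569}{2342560000}$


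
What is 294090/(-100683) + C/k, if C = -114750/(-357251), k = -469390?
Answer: -1643865914775145/562784566367529 ≈ -2.9210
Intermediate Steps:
C = 114750/357251 (C = -114750*(-1/357251) = 114750/357251 ≈ 0.32120)
294090/(-100683) + C/k = 294090/(-100683) + (114750/357251)/(-469390) = 294090*(-1/100683) + (114750/357251)*(-1/469390) = -98030/33561 - 11475/16769004689 = -1643865914775145/562784566367529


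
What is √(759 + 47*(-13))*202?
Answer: 404*√37 ≈ 2457.4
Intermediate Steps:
√(759 + 47*(-13))*202 = √(759 - 611)*202 = √148*202 = (2*√37)*202 = 404*√37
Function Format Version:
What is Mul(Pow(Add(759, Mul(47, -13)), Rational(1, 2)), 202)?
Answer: Mul(404, Pow(37, Rational(1, 2))) ≈ 2457.4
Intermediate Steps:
Mul(Pow(Add(759, Mul(47, -13)), Rational(1, 2)), 202) = Mul(Pow(Add(759, -611), Rational(1, 2)), 202) = Mul(Pow(148, Rational(1, 2)), 202) = Mul(Mul(2, Pow(37, Rational(1, 2))), 202) = Mul(404, Pow(37, Rational(1, 2)))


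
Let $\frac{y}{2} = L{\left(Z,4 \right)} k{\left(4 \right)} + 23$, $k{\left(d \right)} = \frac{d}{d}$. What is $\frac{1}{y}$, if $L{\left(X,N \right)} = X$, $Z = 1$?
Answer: $\frac{1}{48} \approx 0.020833$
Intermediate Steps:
$k{\left(d \right)} = 1$
$y = 48$ ($y = 2 \left(1 \cdot 1 + 23\right) = 2 \left(1 + 23\right) = 2 \cdot 24 = 48$)
$\frac{1}{y} = \frac{1}{48}$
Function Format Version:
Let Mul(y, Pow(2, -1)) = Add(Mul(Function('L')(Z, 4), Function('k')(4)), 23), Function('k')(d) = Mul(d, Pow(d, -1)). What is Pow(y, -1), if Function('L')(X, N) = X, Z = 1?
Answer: Rational(1, 48) ≈ 0.020833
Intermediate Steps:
Function('k')(d) = 1
y = 48 (y = Mul(2, Add(Mul(1, 1), 23)) = Mul(2, Add(1, 23)) = Mul(2, 24) = 48)
Pow(y, -1) = Pow(48, -1) = Rational(1, 48)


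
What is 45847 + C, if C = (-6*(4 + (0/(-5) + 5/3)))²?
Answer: 47003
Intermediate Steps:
C = 1156 (C = (-6*(4 + (0*(-⅕) + 5*(⅓))))² = (-6*(4 + (0 + 5/3)))² = (-6*(4 + 5/3))² = (-6*17/3)² = (-34)² = 1156)
45847 + C = 45847 + 1156 = 47003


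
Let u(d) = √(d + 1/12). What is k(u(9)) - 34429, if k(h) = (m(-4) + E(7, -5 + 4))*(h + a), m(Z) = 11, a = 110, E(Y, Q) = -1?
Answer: -33329 + 5*√327/3 ≈ -33299.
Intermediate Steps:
u(d) = √(1/12 + d) (u(d) = √(d + 1/12) = √(1/12 + d))
k(h) = 1100 + 10*h (k(h) = (11 - 1)*(h + 110) = 10*(110 + h) = 1100 + 10*h)
k(u(9)) - 34429 = (1100 + 10*(√(3 + 36*9)/6)) - 34429 = (1100 + 10*(√(3 + 324)/6)) - 34429 = (1100 + 10*(√327/6)) - 34429 = (1100 + 5*√327/3) - 34429 = -33329 + 5*√327/3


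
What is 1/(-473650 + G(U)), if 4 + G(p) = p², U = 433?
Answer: -1/286165 ≈ -3.4945e-6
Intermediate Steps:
G(p) = -4 + p²
1/(-473650 + G(U)) = 1/(-473650 + (-4 + 433²)) = 1/(-473650 + (-4 + 187489)) = 1/(-473650 + 187485) = 1/(-286165) = -1/286165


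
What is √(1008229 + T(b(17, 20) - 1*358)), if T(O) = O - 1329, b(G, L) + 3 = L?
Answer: √1006559 ≈ 1003.3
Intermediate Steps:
b(G, L) = -3 + L
T(O) = -1329 + O
√(1008229 + T(b(17, 20) - 1*358)) = √(1008229 + (-1329 + ((-3 + 20) - 1*358))) = √(1008229 + (-1329 + (17 - 358))) = √(1008229 + (-1329 - 341)) = √(1008229 - 1670) = √1006559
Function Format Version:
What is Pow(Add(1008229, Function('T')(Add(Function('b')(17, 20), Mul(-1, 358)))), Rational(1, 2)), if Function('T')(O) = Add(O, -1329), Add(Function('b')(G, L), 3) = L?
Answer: Pow(1006559, Rational(1, 2)) ≈ 1003.3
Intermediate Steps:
Function('b')(G, L) = Add(-3, L)
Function('T')(O) = Add(-1329, O)
Pow(Add(1008229, Function('T')(Add(Function('b')(17, 20), Mul(-1, 358)))), Rational(1, 2)) = Pow(Add(1008229, Add(-1329, Add(Add(-3, 20), Mul(-1, 358)))), Rational(1, 2)) = Pow(Add(1008229, Add(-1329, Add(17, -358))), Rational(1, 2)) = Pow(Add(1008229, Add(-1329, -341)), Rational(1, 2)) = Pow(Add(1008229, -1670), Rational(1, 2)) = Pow(1006559, Rational(1, 2))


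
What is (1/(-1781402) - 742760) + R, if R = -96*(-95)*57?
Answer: -397110133841/1781402 ≈ -2.2292e+5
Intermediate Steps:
R = 519840 (R = 9120*57 = 519840)
(1/(-1781402) - 742760) + R = (1/(-1781402) - 742760) + 519840 = (-1/1781402 - 742760) + 519840 = -1323154149521/1781402 + 519840 = -397110133841/1781402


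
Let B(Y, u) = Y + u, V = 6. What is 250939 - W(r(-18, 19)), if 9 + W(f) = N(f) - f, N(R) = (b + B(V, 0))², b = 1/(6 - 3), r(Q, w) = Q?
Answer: 2258009/9 ≈ 2.5089e+5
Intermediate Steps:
b = ⅓ (b = 1/3 = ⅓ ≈ 0.33333)
N(R) = 361/9 (N(R) = (⅓ + (6 + 0))² = (⅓ + 6)² = (19/3)² = 361/9)
W(f) = 280/9 - f (W(f) = -9 + (361/9 - f) = 280/9 - f)
250939 - W(r(-18, 19)) = 250939 - (280/9 - 1*(-18)) = 250939 - (280/9 + 18) = 250939 - 1*442/9 = 250939 - 442/9 = 2258009/9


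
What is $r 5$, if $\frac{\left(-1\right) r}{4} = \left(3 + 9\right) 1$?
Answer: $-240$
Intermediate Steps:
$r = -48$ ($r = - 4 \left(3 + 9\right) 1 = - 4 \cdot 12 \cdot 1 = \left(-4\right) 12 = -48$)
$r 5 = \left(-48\right) 5 = -240$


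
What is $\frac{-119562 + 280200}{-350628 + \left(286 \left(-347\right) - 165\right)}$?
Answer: $- \frac{160638}{450035} \approx -0.35695$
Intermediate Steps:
$\frac{-119562 + 280200}{-350628 + \left(286 \left(-347\right) - 165\right)} = \frac{160638}{-350628 - 99407} = \frac{160638}{-450035} = 160638 \left(- \frac{1}{450035}\right) = - \frac{160638}{450035}$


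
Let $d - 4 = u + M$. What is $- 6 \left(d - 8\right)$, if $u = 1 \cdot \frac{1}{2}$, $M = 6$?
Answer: $-15$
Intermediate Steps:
$u = \frac{1}{2}$ ($u = 1 \cdot \frac{1}{2} = \frac{1}{2} \approx 0.5$)
$d = \frac{21}{2}$ ($d = 4 + \left(\frac{1}{2} + 6\right) = 4 + \frac{13}{2} = \frac{21}{2} \approx 10.5$)
$- 6 \left(d - 8\right) = - 6 \left(\frac{21}{2} - 8\right) = \left(-6\right) \frac{5}{2} = -15$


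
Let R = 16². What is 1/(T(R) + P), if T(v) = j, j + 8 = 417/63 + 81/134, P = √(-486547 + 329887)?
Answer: -1229718/248106404717 - 15837192*I*√39165/1240532023585 ≈ -4.9564e-6 - 0.0025265*I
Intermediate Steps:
R = 256
P = 2*I*√39165 (P = √(-156660) = 2*I*√39165 ≈ 395.8*I)
j = -2185/2814 (j = -8 + (417/63 + 81/134) = -8 + (417*(1/63) + 81*(1/134)) = -8 + (139/21 + 81/134) = -8 + 20327/2814 = -2185/2814 ≈ -0.77647)
T(v) = -2185/2814
1/(T(R) + P) = 1/(-2185/2814 + 2*I*√39165)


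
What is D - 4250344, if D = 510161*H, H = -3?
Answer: -5780827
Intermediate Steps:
D = -1530483 (D = 510161*(-3) = -1530483)
D - 4250344 = -1530483 - 4250344 = -5780827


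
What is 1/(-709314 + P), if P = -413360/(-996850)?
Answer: -99685/70707924754 ≈ -1.4098e-6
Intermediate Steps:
P = 41336/99685 (P = -413360*(-1/996850) = 41336/99685 ≈ 0.41467)
1/(-709314 + P) = 1/(-709314 + 41336/99685) = 1/(-70707924754/99685) = -99685/70707924754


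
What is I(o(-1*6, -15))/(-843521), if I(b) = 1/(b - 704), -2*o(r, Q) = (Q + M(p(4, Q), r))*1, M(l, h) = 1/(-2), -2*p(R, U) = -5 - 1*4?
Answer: 4/2349205985 ≈ 1.7027e-9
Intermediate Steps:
p(R, U) = 9/2 (p(R, U) = -(-5 - 1*4)/2 = -(-5 - 4)/2 = -½*(-9) = 9/2)
M(l, h) = -½ (M(l, h) = 1*(-½) = -½)
o(r, Q) = ¼ - Q/2 (o(r, Q) = -(Q - ½)/2 = -(-½ + Q)/2 = ¼ - Q/2)
I(b) = 1/(-704 + b)
I(o(-1*6, -15))/(-843521) = 1/((-704 + (¼ - ½*(-15)))*(-843521)) = -1/843521/(-704 + (¼ + 15/2)) = -1/843521/(-704 + 31/4) = -1/843521/(-2785/4) = -4/2785*(-1/843521) = 4/2349205985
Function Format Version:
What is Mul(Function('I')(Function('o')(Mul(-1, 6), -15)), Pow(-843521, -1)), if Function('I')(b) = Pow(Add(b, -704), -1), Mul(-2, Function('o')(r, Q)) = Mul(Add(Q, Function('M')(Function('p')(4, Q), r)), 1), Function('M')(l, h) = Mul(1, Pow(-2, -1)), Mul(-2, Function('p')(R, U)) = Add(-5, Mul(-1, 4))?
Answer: Rational(4, 2349205985) ≈ 1.7027e-9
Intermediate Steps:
Function('p')(R, U) = Rational(9, 2) (Function('p')(R, U) = Mul(Rational(-1, 2), Add(-5, Mul(-1, 4))) = Mul(Rational(-1, 2), Add(-5, -4)) = Mul(Rational(-1, 2), -9) = Rational(9, 2))
Function('M')(l, h) = Rational(-1, 2) (Function('M')(l, h) = Mul(1, Rational(-1, 2)) = Rational(-1, 2))
Function('o')(r, Q) = Add(Rational(1, 4), Mul(Rational(-1, 2), Q)) (Function('o')(r, Q) = Mul(Rational(-1, 2), Mul(Add(Q, Rational(-1, 2)), 1)) = Mul(Rational(-1, 2), Mul(Add(Rational(-1, 2), Q), 1)) = Mul(Rational(-1, 2), Add(Rational(-1, 2), Q)) = Add(Rational(1, 4), Mul(Rational(-1, 2), Q)))
Function('I')(b) = Pow(Add(-704, b), -1)
Mul(Function('I')(Function('o')(Mul(-1, 6), -15)), Pow(-843521, -1)) = Mul(Pow(Add(-704, Add(Rational(1, 4), Mul(Rational(-1, 2), -15))), -1), Pow(-843521, -1)) = Mul(Pow(Add(-704, Add(Rational(1, 4), Rational(15, 2))), -1), Rational(-1, 843521)) = Mul(Pow(Add(-704, Rational(31, 4)), -1), Rational(-1, 843521)) = Mul(Pow(Rational(-2785, 4), -1), Rational(-1, 843521)) = Mul(Rational(-4, 2785), Rational(-1, 843521)) = Rational(4, 2349205985)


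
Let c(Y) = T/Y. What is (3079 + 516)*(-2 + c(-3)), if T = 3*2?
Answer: -14380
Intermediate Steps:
T = 6
c(Y) = 6/Y
(3079 + 516)*(-2 + c(-3)) = (3079 + 516)*(-2 + 6/(-3)) = 3595*(-2 + 6*(-1/3)) = 3595*(-2 - 2) = 3595*(-4) = -14380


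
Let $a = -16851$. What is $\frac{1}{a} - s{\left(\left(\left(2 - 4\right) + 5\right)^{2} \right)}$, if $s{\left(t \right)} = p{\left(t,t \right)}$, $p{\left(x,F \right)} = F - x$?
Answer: $- \frac{1}{16851} \approx -5.9344 \cdot 10^{-5}$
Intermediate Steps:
$s{\left(t \right)} = 0$ ($s{\left(t \right)} = t - t = 0$)
$\frac{1}{a} - s{\left(\left(\left(2 - 4\right) + 5\right)^{2} \right)} = \frac{1}{-16851} - 0 = - \frac{1}{16851} + 0 = - \frac{1}{16851}$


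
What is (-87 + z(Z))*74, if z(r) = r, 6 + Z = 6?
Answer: -6438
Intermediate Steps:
Z = 0 (Z = -6 + 6 = 0)
(-87 + z(Z))*74 = (-87 + 0)*74 = -87*74 = -6438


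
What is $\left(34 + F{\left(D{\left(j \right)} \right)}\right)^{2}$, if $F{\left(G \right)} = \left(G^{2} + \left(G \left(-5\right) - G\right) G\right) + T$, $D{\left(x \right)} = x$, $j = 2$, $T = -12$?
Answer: $4$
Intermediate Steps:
$F{\left(G \right)} = -12 - 5 G^{2}$ ($F{\left(G \right)} = \left(G^{2} + \left(G \left(-5\right) - G\right) G\right) - 12 = \left(G^{2} + \left(- 5 G - G\right) G\right) - 12 = \left(G^{2} + - 6 G G\right) - 12 = \left(G^{2} - 6 G^{2}\right) - 12 = - 5 G^{2} - 12 = -12 - 5 G^{2}$)
$\left(34 + F{\left(D{\left(j \right)} \right)}\right)^{2} = \left(34 - \left(12 + 5 \cdot 2^{2}\right)\right)^{2} = \left(34 - 32\right)^{2} = 2^{2} = 4$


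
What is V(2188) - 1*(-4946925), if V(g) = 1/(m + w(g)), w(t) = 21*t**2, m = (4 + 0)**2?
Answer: 497335345212001/100534240 ≈ 4.9469e+6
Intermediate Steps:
m = 16 (m = 4**2 = 16)
V(g) = 1/(16 + 21*g**2)
V(2188) - 1*(-4946925) = 1/(16 + 21*2188**2) - 1*(-4946925) = 1/(16 + 21*4787344) + 4946925 = 1/(16 + 100534224) + 4946925 = 1/100534240 + 4946925 = 497335345212001/100534240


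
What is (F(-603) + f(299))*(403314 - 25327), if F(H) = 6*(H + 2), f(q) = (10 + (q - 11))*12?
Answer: -11339610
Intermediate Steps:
f(q) = -12 + 12*q (f(q) = (10 + (-11 + q))*12 = (-1 + q)*12 = -12 + 12*q)
F(H) = 12 + 6*H (F(H) = 6*(2 + H) = 12 + 6*H)
(F(-603) + f(299))*(403314 - 25327) = ((12 + 6*(-603)) + (-12 + 12*299))*(403314 - 25327) = ((12 - 3618) + (-12 + 3588))*377987 = (-3606 + 3576)*377987 = -30*377987 = -11339610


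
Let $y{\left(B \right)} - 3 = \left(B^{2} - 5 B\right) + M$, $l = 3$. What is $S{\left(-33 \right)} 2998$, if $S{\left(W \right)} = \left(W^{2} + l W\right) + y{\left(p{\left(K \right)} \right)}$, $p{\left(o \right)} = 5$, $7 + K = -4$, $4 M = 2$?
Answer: $2978513$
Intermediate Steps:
$M = \frac{1}{2}$ ($M = \frac{1}{4} \cdot 2 = \frac{1}{2} \approx 0.5$)
$K = -11$ ($K = -7 - 4 = -11$)
$y{\left(B \right)} = \frac{7}{2} + B^{2} - 5 B$ ($y{\left(B \right)} = 3 + \left(\left(B^{2} - 5 B\right) + \frac{1}{2}\right) = 3 + \left(\frac{1}{2} + B^{2} - 5 B\right) = \frac{7}{2} + B^{2} - 5 B$)
$S{\left(W \right)} = \frac{7}{2} + W^{2} + 3 W$ ($S{\left(W \right)} = \left(W^{2} + 3 W\right) + \left(\frac{7}{2} + 5^{2} - 25\right) = \left(W^{2} + 3 W\right) + \left(\frac{7}{2} + 25 - 25\right) = \left(W^{2} + 3 W\right) + \frac{7}{2} = \frac{7}{2} + W^{2} + 3 W$)
$S{\left(-33 \right)} 2998 = \left(\frac{7}{2} + \left(-33\right)^{2} + 3 \left(-33\right)\right) 2998 = \left(\frac{7}{2} + 1089 - 99\right) 2998 = \frac{1987}{2} \cdot 2998 = 2978513$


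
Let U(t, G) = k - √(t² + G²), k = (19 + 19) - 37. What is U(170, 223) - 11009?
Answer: -11008 - √78629 ≈ -11288.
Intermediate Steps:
k = 1 (k = 38 - 37 = 1)
U(t, G) = 1 - √(G² + t²) (U(t, G) = 1 - √(t² + G²) = 1 - √(G² + t²))
U(170, 223) - 11009 = (1 - √(223² + 170²)) - 11009 = (1 - √(49729 + 28900)) - 11009 = (1 - √78629) - 11009 = -11008 - √78629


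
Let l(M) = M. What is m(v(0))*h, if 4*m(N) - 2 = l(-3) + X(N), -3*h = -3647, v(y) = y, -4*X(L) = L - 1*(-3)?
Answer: -25529/48 ≈ -531.85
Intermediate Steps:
X(L) = -3/4 - L/4 (X(L) = -(L - 1*(-3))/4 = -(L + 3)/4 = -(3 + L)/4 = -3/4 - L/4)
h = 3647/3 (h = -1/3*(-3647) = 3647/3 ≈ 1215.7)
m(N) = -7/16 - N/16 (m(N) = 1/2 + (-3 + (-3/4 - N/4))/4 = 1/2 + (-15/4 - N/4)/4 = 1/2 + (-15/16 - N/16) = -7/16 - N/16)
m(v(0))*h = (-7/16 - 1/16*0)*(3647/3) = (-7/16 + 0)*(3647/3) = -7/16*3647/3 = -25529/48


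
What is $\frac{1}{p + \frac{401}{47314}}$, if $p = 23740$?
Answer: $\frac{47314}{1123234761} \approx 4.2123 \cdot 10^{-5}$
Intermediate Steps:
$\frac{1}{p + \frac{401}{47314}} = \frac{1}{23740 + \frac{401}{47314}} = \frac{1}{\frac{1123234761}{47314}} = \frac{47314}{1123234761}$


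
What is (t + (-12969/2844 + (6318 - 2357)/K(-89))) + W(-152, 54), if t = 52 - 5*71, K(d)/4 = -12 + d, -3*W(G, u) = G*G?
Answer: -191943572/23937 ≈ -8018.7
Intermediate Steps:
W(G, u) = -G**2/3 (W(G, u) = -G*G/3 = -G**2/3)
K(d) = -48 + 4*d (K(d) = 4*(-12 + d) = -48 + 4*d)
t = -303 (t = 52 - 355 = -303)
(t + (-12969/2844 + (6318 - 2357)/K(-89))) + W(-152, 54) = (-303 + (-12969/2844 + (6318 - 2357)/(-48 + 4*(-89)))) - 1/3*(-152)**2 = (-303 + (-12969*1/2844 + 3961/(-48 - 356))) - 1/3*23104 = (-303 + (-1441/316 + 3961/(-404))) - 23104/3 = (-303 + (-1441/316 + 3961*(-1/404))) - 23104/3 = (-303 + (-1441/316 - 3961/404)) - 23104/3 = (-303 - 114615/7979) - 23104/3 = -2532252/7979 - 23104/3 = -191943572/23937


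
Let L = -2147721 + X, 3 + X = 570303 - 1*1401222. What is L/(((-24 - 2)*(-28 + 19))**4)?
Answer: -992881/999406512 ≈ -0.00099347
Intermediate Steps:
X = -830922 (X = -3 + (570303 - 1*1401222) = -3 + (570303 - 1401222) = -3 - 830919 = -830922)
L = -2978643 (L = -2147721 - 830922 = -2978643)
L/(((-24 - 2)*(-28 + 19))**4) = -2978643*1/((-28 + 19)**4*(-24 - 2)**4) = -2978643/((-26*(-9))**4) = -2978643/(234**4) = -2978643/2998219536 = -2978643*1/2998219536 = -992881/999406512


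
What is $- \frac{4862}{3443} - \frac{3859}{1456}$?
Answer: $- \frac{1851419}{455728} \approx -4.0626$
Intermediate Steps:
$- \frac{4862}{3443} - \frac{3859}{1456} = \left(-4862\right) \frac{1}{3443} - \frac{3859}{1456} = - \frac{442}{313} - \frac{3859}{1456} = - \frac{1851419}{455728}$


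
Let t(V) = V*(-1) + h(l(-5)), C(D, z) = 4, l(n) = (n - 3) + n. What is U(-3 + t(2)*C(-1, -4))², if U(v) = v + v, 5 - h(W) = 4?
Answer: 196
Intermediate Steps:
l(n) = -3 + 2*n (l(n) = (-3 + n) + n = -3 + 2*n)
h(W) = 1 (h(W) = 5 - 1*4 = 5 - 4 = 1)
t(V) = 1 - V (t(V) = V*(-1) + 1 = -V + 1 = 1 - V)
U(v) = 2*v
U(-3 + t(2)*C(-1, -4))² = (2*(-3 + (1 - 1*2)*4))² = (2*(-3 + (1 - 2)*4))² = (2*(-3 - 1*4))² = (2*(-3 - 4))² = (2*(-7))² = (-14)² = 196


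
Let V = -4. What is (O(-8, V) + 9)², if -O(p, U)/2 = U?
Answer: 289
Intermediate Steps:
O(p, U) = -2*U
(O(-8, V) + 9)² = (-2*(-4) + 9)² = (8 + 9)² = 17² = 289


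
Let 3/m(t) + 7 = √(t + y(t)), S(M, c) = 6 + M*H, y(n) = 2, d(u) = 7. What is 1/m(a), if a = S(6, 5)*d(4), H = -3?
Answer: -7/3 + I*√82/3 ≈ -2.3333 + 3.0185*I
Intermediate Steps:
S(M, c) = 6 - 3*M (S(M, c) = 6 + M*(-3) = 6 - 3*M)
a = -84 (a = (6 - 3*6)*7 = (6 - 18)*7 = -12*7 = -84)
m(t) = 3/(-7 + √(2 + t)) (m(t) = 3/(-7 + √(t + 2)) = 3/(-7 + √(2 + t)))
1/m(a) = 1/(3/(-7 + √(2 - 84))) = 1/(3/(-7 + √(-82))) = 1/(3/(-7 + I*√82)) = -7/3 + I*√82/3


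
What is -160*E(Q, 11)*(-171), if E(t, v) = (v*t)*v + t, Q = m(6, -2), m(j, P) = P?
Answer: -6675840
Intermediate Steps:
Q = -2
E(t, v) = t + t*v² (E(t, v) = (t*v)*v + t = t*v² + t = t + t*v²)
-160*E(Q, 11)*(-171) = -(-320)*(1 + 11²)*(-171) = -(-320)*(1 + 121)*(-171) = -(-320)*122*(-171) = -160*(-244)*(-171) = 39040*(-171) = -6675840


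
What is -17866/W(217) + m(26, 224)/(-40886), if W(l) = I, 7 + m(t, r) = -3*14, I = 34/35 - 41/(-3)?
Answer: -76699198667/62841782 ≈ -1220.5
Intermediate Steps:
I = 1537/105 (I = 34*(1/35) - 41*(-⅓) = 34/35 + 41/3 = 1537/105 ≈ 14.638)
m(t, r) = -49 (m(t, r) = -7 - 3*14 = -7 - 42 = -49)
W(l) = 1537/105
-17866/W(217) + m(26, 224)/(-40886) = -17866/1537/105 - 49/(-40886) = -17866*105/1537 - 49*(-1/40886) = -1875930/1537 + 49/40886 = -76699198667/62841782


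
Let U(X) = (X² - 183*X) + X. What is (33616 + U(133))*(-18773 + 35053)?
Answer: 441171720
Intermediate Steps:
U(X) = X² - 182*X
(33616 + U(133))*(-18773 + 35053) = (33616 + 133*(-182 + 133))*(-18773 + 35053) = (33616 + 133*(-49))*16280 = (33616 - 6517)*16280 = 27099*16280 = 441171720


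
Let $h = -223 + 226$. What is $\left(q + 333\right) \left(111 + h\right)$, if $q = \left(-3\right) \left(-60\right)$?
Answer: $58482$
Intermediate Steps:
$h = 3$
$q = 180$
$\left(q + 333\right) \left(111 + h\right) = \left(180 + 333\right) \left(111 + 3\right) = 513 \cdot 114 = 58482$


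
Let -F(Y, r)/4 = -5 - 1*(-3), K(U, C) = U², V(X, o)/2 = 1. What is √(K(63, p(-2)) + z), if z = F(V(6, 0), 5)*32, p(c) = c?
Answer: 65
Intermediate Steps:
V(X, o) = 2 (V(X, o) = 2*1 = 2)
F(Y, r) = 8 (F(Y, r) = -4*(-5 - 1*(-3)) = -4*(-5 + 3) = -4*(-2) = 8)
z = 256 (z = 8*32 = 256)
√(K(63, p(-2)) + z) = √(63² + 256) = √(3969 + 256) = √4225 = 65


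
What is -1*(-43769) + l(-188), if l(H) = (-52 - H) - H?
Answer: 44093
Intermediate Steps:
l(H) = -52 - 2*H
-1*(-43769) + l(-188) = -1*(-43769) + (-52 - 2*(-188)) = 43769 + (-52 + 376) = 43769 + 324 = 44093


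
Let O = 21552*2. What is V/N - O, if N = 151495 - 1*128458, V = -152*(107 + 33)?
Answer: -141858304/3291 ≈ -43105.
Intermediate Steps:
O = 43104
V = -21280 (V = -152*140 = -21280)
N = 23037 (N = 151495 - 128458 = 23037)
V/N - O = -21280/23037 - 1*43104 = -21280*1/23037 - 43104 = -3040/3291 - 43104 = -141858304/3291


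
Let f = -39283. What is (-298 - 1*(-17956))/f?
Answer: -17658/39283 ≈ -0.44951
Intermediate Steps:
(-298 - 1*(-17956))/f = (-298 - 1*(-17956))/(-39283) = (-298 + 17956)*(-1/39283) = 17658*(-1/39283) = -17658/39283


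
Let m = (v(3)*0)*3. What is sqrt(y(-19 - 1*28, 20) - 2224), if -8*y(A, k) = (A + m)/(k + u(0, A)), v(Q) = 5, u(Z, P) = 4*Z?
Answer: I*sqrt(3557930)/40 ≈ 47.156*I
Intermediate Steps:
m = 0 (m = (5*0)*3 = 0*3 = 0)
y(A, k) = -A/(8*k) (y(A, k) = -(A + 0)/(8*(k + 4*0)) = -A/(8*(k + 0)) = -A/(8*k))
sqrt(y(-19 - 1*28, 20) - 2224) = sqrt(-1/8*(-19 - 1*28)/20 - 2224) = sqrt(-1/8*(-19 - 28)*1/20 - 2224) = sqrt(-1/8*(-47)*1/20 - 2224) = sqrt(47/160 - 2224) = sqrt(-355793/160) = I*sqrt(3557930)/40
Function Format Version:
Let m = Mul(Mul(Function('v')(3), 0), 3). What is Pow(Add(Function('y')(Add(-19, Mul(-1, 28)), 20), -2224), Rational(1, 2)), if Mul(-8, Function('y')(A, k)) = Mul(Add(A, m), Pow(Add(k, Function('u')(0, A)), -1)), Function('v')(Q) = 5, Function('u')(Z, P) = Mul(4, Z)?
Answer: Mul(Rational(1, 40), I, Pow(3557930, Rational(1, 2))) ≈ Mul(47.156, I)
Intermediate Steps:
m = 0 (m = Mul(Mul(5, 0), 3) = Mul(0, 3) = 0)
Function('y')(A, k) = Mul(Rational(-1, 8), A, Pow(k, -1)) (Function('y')(A, k) = Mul(Rational(-1, 8), Mul(Add(A, 0), Pow(Add(k, Mul(4, 0)), -1))) = Mul(Rational(-1, 8), Mul(A, Pow(Add(k, 0), -1))) = Mul(Rational(-1, 8), Mul(A, Pow(k, -1))) = Mul(Rational(-1, 8), A, Pow(k, -1)))
Pow(Add(Function('y')(Add(-19, Mul(-1, 28)), 20), -2224), Rational(1, 2)) = Pow(Add(Mul(Rational(-1, 8), Add(-19, Mul(-1, 28)), Pow(20, -1)), -2224), Rational(1, 2)) = Pow(Add(Mul(Rational(-1, 8), Add(-19, -28), Rational(1, 20)), -2224), Rational(1, 2)) = Pow(Add(Mul(Rational(-1, 8), -47, Rational(1, 20)), -2224), Rational(1, 2)) = Pow(Add(Rational(47, 160), -2224), Rational(1, 2)) = Pow(Rational(-355793, 160), Rational(1, 2)) = Mul(Rational(1, 40), I, Pow(3557930, Rational(1, 2)))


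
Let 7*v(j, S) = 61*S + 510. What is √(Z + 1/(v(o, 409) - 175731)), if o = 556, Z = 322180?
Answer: √9541793979090386/172094 ≈ 567.61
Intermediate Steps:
v(j, S) = 510/7 + 61*S/7 (v(j, S) = (61*S + 510)/7 = (510 + 61*S)/7 = 510/7 + 61*S/7)
√(Z + 1/(v(o, 409) - 175731)) = √(322180 + 1/((510/7 + (61/7)*409) - 175731)) = √(322180 + 1/((510/7 + 24949/7) - 175731)) = √(322180 + 1/(3637 - 175731)) = √(322180 + 1/(-172094)) = √(322180 - 1/172094) = √(55445244919/172094) = √9541793979090386/172094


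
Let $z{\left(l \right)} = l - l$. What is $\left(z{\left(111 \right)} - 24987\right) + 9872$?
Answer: $-15115$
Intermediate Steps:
$z{\left(l \right)} = 0$
$\left(z{\left(111 \right)} - 24987\right) + 9872 = \left(0 - 24987\right) + 9872 = -24987 + 9872 = -15115$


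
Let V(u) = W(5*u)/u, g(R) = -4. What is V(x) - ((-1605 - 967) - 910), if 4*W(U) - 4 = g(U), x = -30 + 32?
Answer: 3482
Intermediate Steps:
x = 2
W(U) = 0 (W(U) = 1 + (1/4)*(-4) = 1 - 1 = 0)
V(u) = 0 (V(u) = 0/u = 0)
V(x) - ((-1605 - 967) - 910) = 0 - ((-1605 - 967) - 910) = 0 - (-2572 - 910) = 0 - 1*(-3482) = 0 + 3482 = 3482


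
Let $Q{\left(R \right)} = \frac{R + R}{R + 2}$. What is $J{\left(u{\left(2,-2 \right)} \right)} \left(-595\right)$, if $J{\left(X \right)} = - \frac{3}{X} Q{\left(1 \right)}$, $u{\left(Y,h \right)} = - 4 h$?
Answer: $\frac{595}{4} \approx 148.75$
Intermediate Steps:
$Q{\left(R \right)} = \frac{2 R}{2 + R}$
$J{\left(X \right)} = - \frac{2}{X}$ ($J{\left(X \right)} = - \frac{3}{X} 2 \cdot 1 \frac{1}{2 + 1} = - \frac{3}{X} 2 \cdot 1 \cdot \frac{1}{3} = - \frac{3}{X} \frac{2}{3} = - \frac{2}{X}$)
$J{\left(u{\left(2,-2 \right)} \right)} \left(-595\right) = - \frac{2}{\left(-4\right) \left(-2\right)} \left(-595\right) = - \frac{2}{8} \left(-595\right) = \left(-2\right) \frac{1}{8} \left(-595\right) = \left(- \frac{1}{4}\right) \left(-595\right) = \frac{595}{4}$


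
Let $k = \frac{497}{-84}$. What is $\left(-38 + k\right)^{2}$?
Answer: $\frac{277729}{144} \approx 1928.7$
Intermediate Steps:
$k = - \frac{71}{12}$ ($k = 497 \left(- \frac{1}{84}\right) = - \frac{71}{12} \approx -5.9167$)
$\left(-38 + k\right)^{2} = \left(-38 - \frac{71}{12}\right)^{2} = \left(- \frac{527}{12}\right)^{2} = \frac{277729}{144}$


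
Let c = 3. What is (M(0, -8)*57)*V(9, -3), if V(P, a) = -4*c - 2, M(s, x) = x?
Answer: 6384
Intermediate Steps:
V(P, a) = -14 (V(P, a) = -4*3 - 2 = -12 - 2 = -14)
(M(0, -8)*57)*V(9, -3) = -8*57*(-14) = -456*(-14) = 6384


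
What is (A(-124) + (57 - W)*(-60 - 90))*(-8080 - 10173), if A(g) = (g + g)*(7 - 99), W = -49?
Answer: -126237748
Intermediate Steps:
A(g) = -184*g (A(g) = (2*g)*(-92) = -184*g)
(A(-124) + (57 - W)*(-60 - 90))*(-8080 - 10173) = (-184*(-124) + (57 - 1*(-49))*(-60 - 90))*(-8080 - 10173) = (22816 + (57 + 49)*(-150))*(-18253) = (22816 + 106*(-150))*(-18253) = (22816 - 15900)*(-18253) = 6916*(-18253) = -126237748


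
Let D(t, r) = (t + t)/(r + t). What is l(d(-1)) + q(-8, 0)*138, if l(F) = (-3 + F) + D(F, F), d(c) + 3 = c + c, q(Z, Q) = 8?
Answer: 1097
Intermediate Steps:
D(t, r) = 2*t/(r + t) (D(t, r) = (2*t)/(r + t) = 2*t/(r + t))
d(c) = -3 + 2*c (d(c) = -3 + (c + c) = -3 + 2*c)
l(F) = -2 + F (l(F) = (-3 + F) + 2*F/(F + F) = (-3 + F) + 2*F/((2*F)) = (-3 + F) + 2*F*(1/(2*F)) = (-3 + F) + 1 = -2 + F)
l(d(-1)) + q(-8, 0)*138 = (-2 + (-3 + 2*(-1))) + 8*138 = (-2 + (-3 - 2)) + 1104 = (-2 - 5) + 1104 = -7 + 1104 = 1097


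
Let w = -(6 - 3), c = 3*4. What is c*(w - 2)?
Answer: -60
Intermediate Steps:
c = 12
w = -3 (w = -1*3 = -3)
c*(w - 2) = 12*(-3 - 2) = 12*(-5) = -60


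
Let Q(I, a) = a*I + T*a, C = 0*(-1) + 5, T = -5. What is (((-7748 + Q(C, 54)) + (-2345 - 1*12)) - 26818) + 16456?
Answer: -20467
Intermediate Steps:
C = 5 (C = 0 + 5 = 5)
Q(I, a) = -5*a + I*a (Q(I, a) = a*I - 5*a = I*a - 5*a = -5*a + I*a)
(((-7748 + Q(C, 54)) + (-2345 - 1*12)) - 26818) + 16456 = (((-7748 + 54*(-5 + 5)) + (-2345 - 1*12)) - 26818) + 16456 = (((-7748 + 54*0) + (-2345 - 12)) - 26818) + 16456 = (((-7748 + 0) - 2357) - 26818) + 16456 = ((-7748 - 2357) - 26818) + 16456 = (-10105 - 26818) + 16456 = -36923 + 16456 = -20467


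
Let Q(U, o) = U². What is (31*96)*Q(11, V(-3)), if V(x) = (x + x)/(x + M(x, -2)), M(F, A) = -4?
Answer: 360096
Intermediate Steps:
V(x) = 2*x/(-4 + x) (V(x) = (x + x)/(x - 4) = (2*x)/(-4 + x) = 2*x/(-4 + x))
(31*96)*Q(11, V(-3)) = (31*96)*11² = 2976*121 = 360096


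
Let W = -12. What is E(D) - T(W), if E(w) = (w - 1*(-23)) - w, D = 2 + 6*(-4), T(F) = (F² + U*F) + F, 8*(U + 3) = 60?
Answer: -55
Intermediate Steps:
U = 9/2 (U = -3 + (⅛)*60 = -3 + 15/2 = 9/2 ≈ 4.5000)
T(F) = F² + 11*F/2 (T(F) = (F² + 9*F/2) + F = F² + 11*F/2)
D = -22 (D = 2 - 24 = -22)
E(w) = 23 (E(w) = (w + 23) - w = (23 + w) - w = 23)
E(D) - T(W) = 23 - (-12)*(11 + 2*(-12))/2 = 23 - (-12)*(11 - 24)/2 = 23 - (-12)*(-13)/2 = 23 - 1*78 = 23 - 78 = -55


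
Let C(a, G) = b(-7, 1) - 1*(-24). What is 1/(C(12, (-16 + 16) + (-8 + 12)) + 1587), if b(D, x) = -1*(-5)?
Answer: 1/1616 ≈ 0.00061881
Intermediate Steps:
b(D, x) = 5
C(a, G) = 29 (C(a, G) = 5 - 1*(-24) = 5 + 24 = 29)
1/(C(12, (-16 + 16) + (-8 + 12)) + 1587) = 1/(29 + 1587) = 1/1616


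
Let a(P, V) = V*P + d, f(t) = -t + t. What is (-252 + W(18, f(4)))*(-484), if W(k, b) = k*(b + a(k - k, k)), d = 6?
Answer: 69696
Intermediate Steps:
f(t) = 0
a(P, V) = 6 + P*V (a(P, V) = V*P + 6 = P*V + 6 = 6 + P*V)
W(k, b) = k*(6 + b) (W(k, b) = k*(b + (6 + (k - k)*k)) = k*(b + (6 + 0*k)) = k*(b + (6 + 0)) = k*(b + 6) = k*(6 + b))
(-252 + W(18, f(4)))*(-484) = (-252 + 18*(6 + 0))*(-484) = (-252 + 18*6)*(-484) = (-252 + 108)*(-484) = -144*(-484) = 69696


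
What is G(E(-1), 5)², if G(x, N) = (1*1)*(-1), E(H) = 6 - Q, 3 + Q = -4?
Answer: 1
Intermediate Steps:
Q = -7 (Q = -3 - 4 = -7)
E(H) = 13 (E(H) = 6 - 1*(-7) = 6 + 7 = 13)
G(x, N) = -1 (G(x, N) = 1*(-1) = -1)
G(E(-1), 5)² = (-1)² = 1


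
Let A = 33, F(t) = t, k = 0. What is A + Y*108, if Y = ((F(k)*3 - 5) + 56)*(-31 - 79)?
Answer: -605847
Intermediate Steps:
Y = -5610 (Y = ((0*3 - 5) + 56)*(-31 - 79) = ((0 - 5) + 56)*(-110) = (-5 + 56)*(-110) = 51*(-110) = -5610)
A + Y*108 = 33 - 5610*108 = 33 - 605880 = -605847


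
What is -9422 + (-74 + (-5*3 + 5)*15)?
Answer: -9646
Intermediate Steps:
-9422 + (-74 + (-5*3 + 5)*15) = -9422 + (-74 + (-15 + 5)*15) = -9422 + (-74 - 10*15) = -9422 + (-74 - 150) = -9422 - 224 = -9646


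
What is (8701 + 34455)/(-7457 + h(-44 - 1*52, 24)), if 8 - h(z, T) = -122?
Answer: -43156/7327 ≈ -5.8900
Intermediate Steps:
h(z, T) = 130 (h(z, T) = 8 - 1*(-122) = 8 + 122 = 130)
(8701 + 34455)/(-7457 + h(-44 - 1*52, 24)) = (8701 + 34455)/(-7457 + 130) = 43156/(-7327) = 43156*(-1/7327) = -43156/7327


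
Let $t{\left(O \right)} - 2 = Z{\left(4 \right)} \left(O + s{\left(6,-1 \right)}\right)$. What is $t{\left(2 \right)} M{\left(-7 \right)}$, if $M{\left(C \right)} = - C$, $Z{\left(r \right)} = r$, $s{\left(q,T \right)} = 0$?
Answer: $70$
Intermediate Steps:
$t{\left(O \right)} = 2 + 4 O$ ($t{\left(O \right)} = 2 + 4 \left(O + 0\right) = 2 + 4 O$)
$t{\left(2 \right)} M{\left(-7 \right)} = \left(2 + 4 \cdot 2\right) \left(\left(-1\right) \left(-7\right)\right) = \left(2 + 8\right) 7 = 10 \cdot 7 = 70$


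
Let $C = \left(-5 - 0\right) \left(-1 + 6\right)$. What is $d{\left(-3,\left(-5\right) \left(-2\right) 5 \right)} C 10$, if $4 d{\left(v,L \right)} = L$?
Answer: $-3125$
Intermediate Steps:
$d{\left(v,L \right)} = \frac{L}{4}$
$C = -25$ ($C = \left(-5 + 0\right) 5 = \left(-5\right) 5 = -25$)
$d{\left(-3,\left(-5\right) \left(-2\right) 5 \right)} C 10 = \frac{\left(-5\right) \left(-2\right) 5}{4} \left(-25\right) 10 = \frac{10 \cdot 5}{4} \left(-25\right) 10 = \frac{1}{4} \cdot 50 \left(-25\right) 10 = \frac{25}{2} \left(-25\right) 10 = \left(- \frac{625}{2}\right) 10 = -3125$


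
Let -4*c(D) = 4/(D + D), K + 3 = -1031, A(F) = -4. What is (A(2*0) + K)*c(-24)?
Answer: -173/8 ≈ -21.625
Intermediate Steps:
K = -1034 (K = -3 - 1031 = -1034)
c(D) = -1/(2*D) (c(D) = -1/(D + D) = -1/(2*D))
(A(2*0) + K)*c(-24) = (-4 - 1034)*(-1/2/(-24)) = -(-519)*(-1)/24 = -1038*1/48 = -173/8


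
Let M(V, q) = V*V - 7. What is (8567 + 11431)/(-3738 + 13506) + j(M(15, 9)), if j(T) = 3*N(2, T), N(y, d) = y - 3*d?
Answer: -289185/148 ≈ -1954.0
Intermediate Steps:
M(V, q) = -7 + V² (M(V, q) = V² - 7 = -7 + V²)
j(T) = 6 - 9*T (j(T) = 3*(2 - 3*T) = 6 - 9*T)
(8567 + 11431)/(-3738 + 13506) + j(M(15, 9)) = (8567 + 11431)/(-3738 + 13506) + (6 - 9*(-7 + 15²)) = 19998/9768 + (6 - 9*(-7 + 225)) = 19998*(1/9768) + (6 - 9*218) = 303/148 + (6 - 1962) = 303/148 - 1956 = -289185/148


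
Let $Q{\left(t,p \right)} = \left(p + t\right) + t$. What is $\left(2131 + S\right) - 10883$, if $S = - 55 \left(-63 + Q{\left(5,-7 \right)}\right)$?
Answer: $-5452$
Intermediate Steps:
$Q{\left(t,p \right)} = p + 2 t$
$S = 3300$ ($S = - 55 \left(-63 + \left(-7 + 2 \cdot 5\right)\right) = - 55 \left(-63 + \left(-7 + 10\right)\right) = - 55 \left(-63 + 3\right) = \left(-55\right) \left(-60\right) = 3300$)
$\left(2131 + S\right) - 10883 = \left(2131 + 3300\right) - 10883 = 5431 - 10883 = -5452$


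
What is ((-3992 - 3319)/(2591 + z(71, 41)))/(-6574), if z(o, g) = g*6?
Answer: 7311/18650438 ≈ 0.00039200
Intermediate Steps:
z(o, g) = 6*g
((-3992 - 3319)/(2591 + z(71, 41)))/(-6574) = ((-3992 - 3319)/(2591 + 6*41))/(-6574) = -7311/(2591 + 246)*(-1/6574) = -7311/2837*(-1/6574) = 7311/18650438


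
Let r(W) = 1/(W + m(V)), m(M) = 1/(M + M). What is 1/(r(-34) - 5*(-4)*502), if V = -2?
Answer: 137/1375476 ≈ 9.9602e-5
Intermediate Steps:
m(M) = 1/(2*M)
r(W) = 1/(-1/4 + W) (r(W) = 1/(W + (1/2)/(-2)) = 1/(W + (1/2)*(-1/2)) = 1/(W - 1/4) = 1/(-1/4 + W))
1/(r(-34) - 5*(-4)*502) = 1/(4/(-1 + 4*(-34)) - 5*(-4)*502) = 1/(4/(-1 - 136) + 20*502) = 1/(4/(-137) + 10040) = 1/(4*(-1/137) + 10040) = 1/(-4/137 + 10040) = 1/(1375476/137) = 137/1375476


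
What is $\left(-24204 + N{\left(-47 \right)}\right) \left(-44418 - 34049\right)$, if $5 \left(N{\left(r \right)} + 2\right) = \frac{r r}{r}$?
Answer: $\frac{9500548959}{5} \approx 1.9001 \cdot 10^{9}$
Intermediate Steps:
$N{\left(r \right)} = -2 + \frac{r}{5}$ ($N{\left(r \right)} = -2 + \frac{r r \frac{1}{r}}{5} = -2 + \frac{r^{2} \frac{1}{r}}{5} = -2 + \frac{r}{5}$)
$\left(-24204 + N{\left(-47 \right)}\right) \left(-44418 - 34049\right) = \left(-24204 + \left(-2 + \frac{1}{5} \left(-47\right)\right)\right) \left(-44418 - 34049\right) = \left(-24204 - \frac{57}{5}\right) \left(-78467\right) = \left(- \frac{121077}{5}\right) \left(-78467\right) = \frac{9500548959}{5}$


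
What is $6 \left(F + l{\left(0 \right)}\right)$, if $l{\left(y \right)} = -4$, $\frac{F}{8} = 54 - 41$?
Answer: $600$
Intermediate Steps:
$F = 104$ ($F = 8 \left(54 - 41\right) = 8 \cdot 13 = 104$)
$6 \left(F + l{\left(0 \right)}\right) = 6 \left(104 - 4\right) = 6 \cdot 100 = 600$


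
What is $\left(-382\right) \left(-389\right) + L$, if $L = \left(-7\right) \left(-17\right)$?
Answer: $148717$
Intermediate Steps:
$L = 119$
$\left(-382\right) \left(-389\right) + L = \left(-382\right) \left(-389\right) + 119 = 148598 + 119 = 148717$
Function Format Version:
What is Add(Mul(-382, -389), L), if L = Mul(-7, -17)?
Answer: 148717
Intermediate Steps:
L = 119
Add(Mul(-382, -389), L) = Add(Mul(-382, -389), 119) = Add(148598, 119) = 148717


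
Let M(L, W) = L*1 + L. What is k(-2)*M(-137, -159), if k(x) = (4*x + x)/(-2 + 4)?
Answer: 1370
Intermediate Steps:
M(L, W) = 2*L (M(L, W) = L + L = 2*L)
k(x) = 5*x/2 (k(x) = (5*x)/2 = (5*x)*(1/2) = 5*x/2)
k(-2)*M(-137, -159) = ((5/2)*(-2))*(2*(-137)) = -5*(-274) = 1370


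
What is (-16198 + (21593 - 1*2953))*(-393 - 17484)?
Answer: -43655634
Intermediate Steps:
(-16198 + (21593 - 1*2953))*(-393 - 17484) = (-16198 + (21593 - 2953))*(-17877) = (-16198 + 18640)*(-17877) = 2442*(-17877) = -43655634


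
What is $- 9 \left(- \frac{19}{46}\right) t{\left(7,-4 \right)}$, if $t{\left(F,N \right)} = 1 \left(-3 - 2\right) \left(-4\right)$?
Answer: $\frac{1710}{23} \approx 74.348$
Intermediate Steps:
$t{\left(F,N \right)} = 20$ ($t{\left(F,N \right)} = 1 \left(-5\right) \left(-4\right) = \left(-5\right) \left(-4\right) = 20$)
$- 9 \left(- \frac{19}{46}\right) t{\left(7,-4 \right)} = - 9 \left(- \frac{19}{46}\right) 20 = - 9 \left(\left(-19\right) \frac{1}{46}\right) 20 = \left(-9\right) \left(- \frac{19}{46}\right) 20 = \frac{171}{46} \cdot 20 = \frac{1710}{23}$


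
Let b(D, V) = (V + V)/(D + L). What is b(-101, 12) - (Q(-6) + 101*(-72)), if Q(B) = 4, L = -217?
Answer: 385200/53 ≈ 7267.9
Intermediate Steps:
b(D, V) = 2*V/(-217 + D) (b(D, V) = (V + V)/(D - 217) = (2*V)/(-217 + D) = 2*V/(-217 + D))
b(-101, 12) - (Q(-6) + 101*(-72)) = 2*12/(-217 - 101) - (4 + 101*(-72)) = 2*12/(-318) - (4 - 7272) = 2*12*(-1/318) - 1*(-7268) = -4/53 + 7268 = 385200/53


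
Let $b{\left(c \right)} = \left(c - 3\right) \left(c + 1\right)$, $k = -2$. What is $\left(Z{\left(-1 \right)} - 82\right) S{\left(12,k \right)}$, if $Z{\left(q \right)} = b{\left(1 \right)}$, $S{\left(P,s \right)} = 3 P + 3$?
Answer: $-3354$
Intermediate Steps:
$b{\left(c \right)} = \left(1 + c\right) \left(-3 + c\right)$ ($b{\left(c \right)} = \left(-3 + c\right) \left(1 + c\right) = \left(1 + c\right) \left(-3 + c\right)$)
$S{\left(P,s \right)} = 3 + 3 P$
$Z{\left(q \right)} = -4$ ($Z{\left(q \right)} = -3 + 1^{2} - 2 = -3 + 1 - 2 = -4$)
$\left(Z{\left(-1 \right)} - 82\right) S{\left(12,k \right)} = \left(-4 - 82\right) \left(3 + 3 \cdot 12\right) = - 86 \left(3 + 36\right) = \left(-86\right) 39 = -3354$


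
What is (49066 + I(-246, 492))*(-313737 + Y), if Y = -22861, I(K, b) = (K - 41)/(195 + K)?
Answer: -842387994494/51 ≈ -1.6517e+10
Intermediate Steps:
I(K, b) = (-41 + K)/(195 + K)
(49066 + I(-246, 492))*(-313737 + Y) = (49066 + (-41 - 246)/(195 - 246))*(-313737 - 22861) = (49066 - 287/(-51))*(-336598) = (49066 - 1/51*(-287))*(-336598) = (49066 + 287/51)*(-336598) = (2502653/51)*(-336598) = -842387994494/51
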